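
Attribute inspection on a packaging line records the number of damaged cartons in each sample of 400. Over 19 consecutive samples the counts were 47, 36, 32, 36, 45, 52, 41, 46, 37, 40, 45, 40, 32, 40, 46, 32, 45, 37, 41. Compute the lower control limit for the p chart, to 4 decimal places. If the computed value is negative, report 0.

p̄ = Σdᵢ / (k·n) = 770 / (19 × 400) = 0.10132
LCL = p̄ − 3·√(p̄(1−p̄)/n) = 0.10132 − 3 × 0.01509 = 0.05605

0.0561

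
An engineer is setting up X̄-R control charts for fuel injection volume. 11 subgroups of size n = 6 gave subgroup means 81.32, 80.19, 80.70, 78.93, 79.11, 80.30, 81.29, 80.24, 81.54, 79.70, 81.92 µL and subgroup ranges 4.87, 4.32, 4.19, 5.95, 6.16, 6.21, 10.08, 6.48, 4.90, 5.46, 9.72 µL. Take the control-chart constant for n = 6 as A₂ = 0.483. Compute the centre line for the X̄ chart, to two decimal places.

80.48

X̄̄ = (81.32 + 80.19 + 80.70 + 78.93 + 79.11 + 80.30 + 81.29 + 80.24 + 81.54 + 79.70 + 81.92) / 11 = 885.2400 / 11 = 80.4764
CL = X̄̄ = 80.4764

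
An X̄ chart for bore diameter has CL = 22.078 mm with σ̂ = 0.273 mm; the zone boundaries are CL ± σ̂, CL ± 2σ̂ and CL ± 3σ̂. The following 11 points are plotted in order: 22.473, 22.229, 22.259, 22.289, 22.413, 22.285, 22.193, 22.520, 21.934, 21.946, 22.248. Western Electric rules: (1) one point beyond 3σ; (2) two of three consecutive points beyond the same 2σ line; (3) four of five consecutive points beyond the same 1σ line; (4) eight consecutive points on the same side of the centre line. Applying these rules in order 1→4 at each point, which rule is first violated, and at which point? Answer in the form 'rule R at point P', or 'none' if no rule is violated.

Zone of each point (C = within 1σ̂, B = 1σ̂–2σ̂, A = 2σ̂–3σ̂, * = beyond 3σ̂; sign = side of CL): 1:+B, 2:+C, 3:+C, 4:+C, 5:+B, 6:+C, 7:+C, 8:+B, 9:-C, 10:-C, 11:+C
Rule 4 (eight consecutive points on the same side of the centre line) is satisfied at point 8.

rule 4 at point 8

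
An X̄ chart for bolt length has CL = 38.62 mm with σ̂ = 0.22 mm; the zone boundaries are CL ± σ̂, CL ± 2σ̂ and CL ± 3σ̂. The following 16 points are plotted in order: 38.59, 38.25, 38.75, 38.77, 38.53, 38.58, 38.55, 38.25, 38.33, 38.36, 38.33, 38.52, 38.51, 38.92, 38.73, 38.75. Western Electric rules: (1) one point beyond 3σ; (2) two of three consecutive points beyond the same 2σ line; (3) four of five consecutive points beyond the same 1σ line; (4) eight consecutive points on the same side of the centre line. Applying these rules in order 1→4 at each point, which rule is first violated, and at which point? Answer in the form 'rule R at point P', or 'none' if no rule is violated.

rule 3 at point 11

Zone of each point (C = within 1σ̂, B = 1σ̂–2σ̂, A = 2σ̂–3σ̂, * = beyond 3σ̂; sign = side of CL): 1:-C, 2:-B, 3:+C, 4:+C, 5:-C, 6:-C, 7:-C, 8:-B, 9:-B, 10:-B, 11:-B, 12:-C, 13:-C, 14:+B, 15:+C, 16:+C
Rule 3 (four of five consecutive points beyond the same 1σ limit) is satisfied at point 11.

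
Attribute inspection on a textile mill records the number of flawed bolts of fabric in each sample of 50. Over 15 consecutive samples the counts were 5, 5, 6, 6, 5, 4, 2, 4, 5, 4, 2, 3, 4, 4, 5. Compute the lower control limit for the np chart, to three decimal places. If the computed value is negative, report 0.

0.000

p̄ = Σdᵢ / (k·n) = 64 / (15 × 50) = 0.08533
LCL = np̄ − 3·√(np̄(1−p̄)) = 4.2667 − 3 × 1.9755 = -1.6598 → 0 (negative, so LCL = 0)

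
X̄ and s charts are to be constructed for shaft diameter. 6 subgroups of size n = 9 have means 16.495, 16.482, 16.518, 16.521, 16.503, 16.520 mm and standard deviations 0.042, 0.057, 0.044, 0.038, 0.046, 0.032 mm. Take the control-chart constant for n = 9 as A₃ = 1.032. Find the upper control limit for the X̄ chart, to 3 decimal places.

X̄̄ = (16.495 + 16.482 + 16.518 + 16.521 + 16.503 + 16.520) / 6 = 16.5065
s̄ = (0.042 + 0.057 + 0.044 + 0.038 + 0.046 + 0.032) / 6 = 0.0432
UCL = X̄̄ + A₃·s̄ = 16.5065 + 1.032 × 0.0432 = 16.5510

16.551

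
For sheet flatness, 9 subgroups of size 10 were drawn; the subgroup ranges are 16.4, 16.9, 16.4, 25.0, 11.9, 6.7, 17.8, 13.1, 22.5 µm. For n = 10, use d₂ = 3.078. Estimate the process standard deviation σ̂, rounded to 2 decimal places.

5.30

R̄ = (16.4 + 16.9 + 16.4 + 25.0 + 11.9 + 6.7 + 17.8 + 13.1 + 22.5) / 9 = 16.3000
σ̂ = R̄ / d₂ = 16.3000 / 3.078 = 5.2956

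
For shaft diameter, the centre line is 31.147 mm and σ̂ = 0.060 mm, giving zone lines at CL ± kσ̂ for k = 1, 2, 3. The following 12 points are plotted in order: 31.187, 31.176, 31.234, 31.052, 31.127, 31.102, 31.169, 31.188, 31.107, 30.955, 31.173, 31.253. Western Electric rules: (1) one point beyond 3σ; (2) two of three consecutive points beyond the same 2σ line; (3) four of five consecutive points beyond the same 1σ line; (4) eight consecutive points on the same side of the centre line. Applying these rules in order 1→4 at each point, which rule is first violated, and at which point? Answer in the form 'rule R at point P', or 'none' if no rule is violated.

Zone of each point (C = within 1σ̂, B = 1σ̂–2σ̂, A = 2σ̂–3σ̂, * = beyond 3σ̂; sign = side of CL): 1:+C, 2:+C, 3:+B, 4:-B, 5:-C, 6:-C, 7:+C, 8:+C, 9:-C, 10:-*, 11:+C, 12:+B
Rule 1 (one point beyond the 3σ limits) is satisfied at point 10.

rule 1 at point 10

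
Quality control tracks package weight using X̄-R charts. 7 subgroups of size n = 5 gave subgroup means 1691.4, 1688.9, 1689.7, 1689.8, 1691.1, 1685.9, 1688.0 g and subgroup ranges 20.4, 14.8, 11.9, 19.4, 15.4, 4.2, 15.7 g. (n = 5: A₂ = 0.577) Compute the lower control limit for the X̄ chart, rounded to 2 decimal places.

1680.87

X̄̄ = (1691.4 + 1688.9 + 1689.7 + 1689.8 + 1691.1 + 1685.9 + 1688.0) / 7 = 11824.8000 / 7 = 1689.2571
R̄ = (20.4 + 14.8 + 11.9 + 19.4 + 15.4 + 4.2 + 15.7) / 7 = 101.8000 / 7 = 14.5429
LCL = X̄̄ − A₂·R̄ = 1689.2571 − 0.577 × 14.5429 = 1680.8659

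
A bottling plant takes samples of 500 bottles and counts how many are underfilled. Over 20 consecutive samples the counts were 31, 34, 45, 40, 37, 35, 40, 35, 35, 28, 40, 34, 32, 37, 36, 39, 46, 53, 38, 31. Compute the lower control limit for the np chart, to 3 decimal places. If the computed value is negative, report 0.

19.675

p̄ = Σdᵢ / (k·n) = 746 / (20 × 500) = 0.07460
LCL = np̄ − 3·√(np̄(1−p̄)) = 37.3000 − 3 × 5.8752 = 19.6745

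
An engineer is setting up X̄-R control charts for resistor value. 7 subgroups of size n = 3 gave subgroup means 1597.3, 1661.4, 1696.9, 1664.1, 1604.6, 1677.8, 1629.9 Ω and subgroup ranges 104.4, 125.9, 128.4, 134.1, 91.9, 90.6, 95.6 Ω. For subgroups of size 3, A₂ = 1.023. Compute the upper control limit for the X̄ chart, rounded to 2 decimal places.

1760.09

X̄̄ = (1597.3 + 1661.4 + 1696.9 + 1664.1 + 1604.6 + 1677.8 + 1629.9) / 7 = 11532.0000 / 7 = 1647.4286
R̄ = (104.4 + 125.9 + 128.4 + 134.1 + 91.9 + 90.6 + 95.6) / 7 = 770.9000 / 7 = 110.1286
UCL = X̄̄ + A₂·R̄ = 1647.4286 + 1.023 × 110.1286 = 1760.0901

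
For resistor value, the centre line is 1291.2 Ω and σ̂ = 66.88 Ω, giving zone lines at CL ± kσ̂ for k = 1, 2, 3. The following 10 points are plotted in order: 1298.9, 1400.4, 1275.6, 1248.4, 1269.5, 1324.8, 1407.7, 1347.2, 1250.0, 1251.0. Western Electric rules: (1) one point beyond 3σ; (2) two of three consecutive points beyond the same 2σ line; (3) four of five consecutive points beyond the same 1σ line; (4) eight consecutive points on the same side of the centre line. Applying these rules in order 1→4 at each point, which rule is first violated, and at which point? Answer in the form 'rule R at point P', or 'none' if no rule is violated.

none

Zone of each point (C = within 1σ̂, B = 1σ̂–2σ̂, A = 2σ̂–3σ̂, * = beyond 3σ̂; sign = side of CL): 1:+C, 2:+B, 3:-C, 4:-C, 5:-C, 6:+C, 7:+B, 8:+C, 9:-C, 10:-C
No rule fires across all 10 points.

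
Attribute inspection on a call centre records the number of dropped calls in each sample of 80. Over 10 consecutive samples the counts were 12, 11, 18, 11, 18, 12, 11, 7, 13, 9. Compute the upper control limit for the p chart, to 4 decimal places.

p̄ = Σdᵢ / (k·n) = 122 / (10 × 80) = 0.15250
UCL = p̄ + 3·√(p̄(1−p̄)/n) = 0.15250 + 3 × √(0.15250×0.84750/80) = 0.15250 + 3 × 0.04019 = 0.27308

0.2731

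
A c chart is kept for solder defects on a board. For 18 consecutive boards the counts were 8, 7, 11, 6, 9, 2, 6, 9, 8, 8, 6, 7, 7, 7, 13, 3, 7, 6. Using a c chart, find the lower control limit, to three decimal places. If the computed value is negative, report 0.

0.000

c̄ = (8 + 7 + 11 + 6 + 9 + 2 + 6 + 9 + 8 + 8 + 6 + 7 + 7 + 7 + 13 + 3 + 7 + 6) / 18 = 130 / 18 = 7.2222
LCL = c̄ − 3√c̄ = 7.2222 − 3 × 2.6874 = -0.8400 → 0 (cannot be negative)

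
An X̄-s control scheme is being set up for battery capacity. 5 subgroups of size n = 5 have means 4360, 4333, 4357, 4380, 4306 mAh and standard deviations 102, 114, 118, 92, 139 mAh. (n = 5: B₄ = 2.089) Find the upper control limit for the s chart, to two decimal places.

236.06

s̄ = (102 + 114 + 118 + 92 + 139) / 5 = 113.0000
UCL_s = B₄·s̄ = 2.089 × 113.0000 = 236.0570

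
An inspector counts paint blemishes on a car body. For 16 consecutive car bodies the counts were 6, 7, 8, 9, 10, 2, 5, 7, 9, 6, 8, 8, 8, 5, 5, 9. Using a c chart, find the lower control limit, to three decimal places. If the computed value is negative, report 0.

c̄ = (6 + 7 + 8 + 9 + 10 + 2 + 5 + 7 + 9 + 6 + 8 + 8 + 8 + 5 + 5 + 9) / 16 = 112 / 16 = 7.0000
LCL = c̄ − 3√c̄ = 7.0000 − 3 × 2.6458 = -0.9373 → 0 (cannot be negative)

0.000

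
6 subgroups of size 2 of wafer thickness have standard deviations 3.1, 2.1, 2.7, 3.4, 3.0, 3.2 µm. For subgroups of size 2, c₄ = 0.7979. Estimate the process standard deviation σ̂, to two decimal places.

3.66

s̄ = (3.1 + 2.1 + 2.7 + 3.4 + 3.0 + 3.2) / 6 = 2.9167
σ̂ = s̄ / c₄ = 2.9167 / 0.7979 = 3.6554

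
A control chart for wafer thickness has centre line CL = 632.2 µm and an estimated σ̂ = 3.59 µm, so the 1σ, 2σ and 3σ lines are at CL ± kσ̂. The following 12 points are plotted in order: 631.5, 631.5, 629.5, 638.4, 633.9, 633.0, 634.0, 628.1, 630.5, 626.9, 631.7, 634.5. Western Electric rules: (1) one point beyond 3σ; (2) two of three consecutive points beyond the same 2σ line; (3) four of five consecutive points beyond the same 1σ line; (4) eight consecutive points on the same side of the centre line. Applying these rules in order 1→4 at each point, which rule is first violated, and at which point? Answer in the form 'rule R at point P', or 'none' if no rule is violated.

Zone of each point (C = within 1σ̂, B = 1σ̂–2σ̂, A = 2σ̂–3σ̂, * = beyond 3σ̂; sign = side of CL): 1:-C, 2:-C, 3:-C, 4:+B, 5:+C, 6:+C, 7:+C, 8:-B, 9:-C, 10:-B, 11:-C, 12:+C
No rule fires across all 12 points.

none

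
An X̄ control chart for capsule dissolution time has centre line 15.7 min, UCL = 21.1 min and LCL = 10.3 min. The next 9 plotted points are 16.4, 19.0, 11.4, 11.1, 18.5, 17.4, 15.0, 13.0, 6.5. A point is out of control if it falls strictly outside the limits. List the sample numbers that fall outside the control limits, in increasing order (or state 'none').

Compare each point to [10.3, 21.1]: sample 9 = 6.5 < LCL.

9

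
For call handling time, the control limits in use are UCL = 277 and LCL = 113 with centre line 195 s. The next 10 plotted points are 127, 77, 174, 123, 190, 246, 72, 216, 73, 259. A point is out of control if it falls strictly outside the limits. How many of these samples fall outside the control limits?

Compare each point to [113, 277]: sample 2 = 77 < LCL; sample 7 = 72 < LCL; sample 9 = 73 < LCL.

3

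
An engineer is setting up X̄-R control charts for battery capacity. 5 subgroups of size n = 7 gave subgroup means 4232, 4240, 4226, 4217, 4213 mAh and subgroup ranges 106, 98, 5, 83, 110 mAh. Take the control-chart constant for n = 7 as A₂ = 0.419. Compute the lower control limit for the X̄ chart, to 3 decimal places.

4191.912

X̄̄ = (4232 + 4240 + 4226 + 4217 + 4213) / 5 = 21128.0000 / 5 = 4225.6000
R̄ = (106 + 98 + 5 + 83 + 110) / 5 = 402.0000 / 5 = 80.4000
LCL = X̄̄ − A₂·R̄ = 4225.6000 − 0.419 × 80.4000 = 4191.9124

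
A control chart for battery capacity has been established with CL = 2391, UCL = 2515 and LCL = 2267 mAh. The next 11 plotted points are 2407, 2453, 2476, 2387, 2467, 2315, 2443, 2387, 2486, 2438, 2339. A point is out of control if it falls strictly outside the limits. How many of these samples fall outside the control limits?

0

All 11 points lie within [2267, 2515].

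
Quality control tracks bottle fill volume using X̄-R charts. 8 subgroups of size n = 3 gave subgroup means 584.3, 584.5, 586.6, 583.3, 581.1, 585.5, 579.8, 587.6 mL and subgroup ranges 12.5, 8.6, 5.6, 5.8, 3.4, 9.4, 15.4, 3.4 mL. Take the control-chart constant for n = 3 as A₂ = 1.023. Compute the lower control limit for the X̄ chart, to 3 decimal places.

X̄̄ = (584.3 + 584.5 + 586.6 + 583.3 + 581.1 + 585.5 + 579.8 + 587.6) / 8 = 4672.7000 / 8 = 584.0875
R̄ = (12.5 + 8.6 + 5.6 + 5.8 + 3.4 + 9.4 + 15.4 + 3.4) / 8 = 64.1000 / 8 = 8.0125
LCL = X̄̄ − A₂·R̄ = 584.0875 − 1.023 × 8.0125 = 575.8907

575.891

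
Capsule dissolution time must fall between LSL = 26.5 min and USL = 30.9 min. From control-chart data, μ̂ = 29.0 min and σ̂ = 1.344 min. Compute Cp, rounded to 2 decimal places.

Cp = (USL − LSL) / (6σ̂) = (30.9 − 26.5) / (6 × 1.344) = 4.4000 / 8.0640 = 0.5456

0.55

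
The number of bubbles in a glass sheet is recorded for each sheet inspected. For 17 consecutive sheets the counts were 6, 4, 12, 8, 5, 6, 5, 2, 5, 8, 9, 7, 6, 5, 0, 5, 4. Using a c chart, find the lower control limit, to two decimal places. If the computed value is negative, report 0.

0.00

c̄ = (6 + 4 + 12 + 8 + 5 + 6 + 5 + 2 + 5 + 8 + 9 + 7 + 6 + 5 + 0 + 5 + 4) / 17 = 97 / 17 = 5.7059
LCL = c̄ − 3√c̄ = 5.7059 − 3 × 2.3887 = -1.4602 → 0 (cannot be negative)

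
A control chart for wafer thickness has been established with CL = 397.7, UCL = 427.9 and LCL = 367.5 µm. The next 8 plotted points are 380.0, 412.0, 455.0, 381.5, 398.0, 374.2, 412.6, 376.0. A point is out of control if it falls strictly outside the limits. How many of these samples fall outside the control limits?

1

Compare each point to [367.5, 427.9]: sample 3 = 455.0 > UCL.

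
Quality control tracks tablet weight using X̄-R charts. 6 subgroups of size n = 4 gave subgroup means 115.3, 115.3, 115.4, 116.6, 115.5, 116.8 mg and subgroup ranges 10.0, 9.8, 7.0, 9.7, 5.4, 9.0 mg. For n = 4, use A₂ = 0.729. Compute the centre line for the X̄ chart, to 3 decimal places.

X̄̄ = (115.3 + 115.3 + 115.4 + 116.6 + 115.5 + 116.8) / 6 = 694.9000 / 6 = 115.8167
CL = X̄̄ = 115.8167

115.817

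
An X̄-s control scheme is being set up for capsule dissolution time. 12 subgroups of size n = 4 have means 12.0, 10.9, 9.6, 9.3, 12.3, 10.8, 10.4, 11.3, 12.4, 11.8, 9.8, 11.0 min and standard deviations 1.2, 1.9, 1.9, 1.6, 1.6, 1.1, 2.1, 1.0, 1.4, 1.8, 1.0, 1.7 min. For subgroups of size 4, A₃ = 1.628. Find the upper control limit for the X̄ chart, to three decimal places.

X̄̄ = (12.0 + 10.9 + 9.6 + 9.3 + 12.3 + 10.8 + 10.4 + 11.3 + 12.4 + 11.8 + 9.8 + 11.0) / 12 = 10.9667
s̄ = (1.2 + 1.9 + 1.9 + 1.6 + 1.6 + 1.1 + 2.1 + 1.0 + 1.4 + 1.8 + 1.0 + 1.7) / 12 = 1.5250
UCL = X̄̄ + A₃·s̄ = 10.9667 + 1.628 × 1.5250 = 13.4494

13.449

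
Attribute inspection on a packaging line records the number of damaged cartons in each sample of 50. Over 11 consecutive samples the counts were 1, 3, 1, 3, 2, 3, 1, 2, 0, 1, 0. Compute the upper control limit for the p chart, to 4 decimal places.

0.1043

p̄ = Σdᵢ / (k·n) = 17 / (11 × 50) = 0.03091
UCL = p̄ + 3·√(p̄(1−p̄)/n) = 0.03091 + 3 × √(0.03091×0.96909/50) = 0.03091 + 3 × 0.02448 = 0.10434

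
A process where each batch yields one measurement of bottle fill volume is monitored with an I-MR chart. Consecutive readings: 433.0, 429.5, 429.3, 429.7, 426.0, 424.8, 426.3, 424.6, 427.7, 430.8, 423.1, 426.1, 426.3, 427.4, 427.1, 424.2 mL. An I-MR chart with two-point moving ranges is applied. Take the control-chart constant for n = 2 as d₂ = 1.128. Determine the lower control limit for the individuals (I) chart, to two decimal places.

421.29

X̄ = (433.0 + 429.5 + 429.3 + 429.7 + 426.0 + 424.8 + 426.3 + 424.6 + 427.7 + 430.8 + 423.1 + 426.1 + 426.3 + 427.4 + 427.1 + 424.2) / 16 = 427.2437
Moving ranges: 3.5, 0.2, 0.4, 3.7, 1.2, 1.5, 1.7, 3.1, 3.1, 7.7, 3.0, 0.2, 1.1, 0.3, 2.9; M̄R̄ = 33.6000 / 15 = 2.2400
LCL = X̄ − 3·M̄R̄/d₂ = 427.2437 − 3 × 2.2400 / 1.128 = 421.2863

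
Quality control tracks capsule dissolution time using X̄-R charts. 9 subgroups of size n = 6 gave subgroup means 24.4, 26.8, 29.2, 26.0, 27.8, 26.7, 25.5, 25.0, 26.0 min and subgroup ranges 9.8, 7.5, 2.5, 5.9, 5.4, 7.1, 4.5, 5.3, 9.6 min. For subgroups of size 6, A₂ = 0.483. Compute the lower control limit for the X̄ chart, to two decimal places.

X̄̄ = (24.4 + 26.8 + 29.2 + 26.0 + 27.8 + 26.7 + 25.5 + 25.0 + 26.0) / 9 = 237.4000 / 9 = 26.3778
R̄ = (9.8 + 7.5 + 2.5 + 5.9 + 5.4 + 7.1 + 4.5 + 5.3 + 9.6) / 9 = 57.6000 / 9 = 6.4000
LCL = X̄̄ − A₂·R̄ = 26.3778 − 0.483 × 6.4000 = 23.2866

23.29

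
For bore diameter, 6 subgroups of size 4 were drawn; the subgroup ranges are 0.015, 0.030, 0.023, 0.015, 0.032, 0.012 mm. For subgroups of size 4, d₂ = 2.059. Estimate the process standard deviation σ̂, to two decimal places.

0.01

R̄ = (0.015 + 0.030 + 0.023 + 0.015 + 0.032 + 0.012) / 6 = 0.0212
σ̂ = R̄ / d₂ = 0.0212 / 2.059 = 0.0103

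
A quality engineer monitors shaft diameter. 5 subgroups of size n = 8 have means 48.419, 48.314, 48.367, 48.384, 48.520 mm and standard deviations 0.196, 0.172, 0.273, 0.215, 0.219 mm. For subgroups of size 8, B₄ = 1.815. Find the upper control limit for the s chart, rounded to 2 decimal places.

s̄ = (0.196 + 0.172 + 0.273 + 0.215 + 0.219) / 5 = 0.2150
UCL_s = B₄·s̄ = 1.815 × 0.2150 = 0.3902

0.39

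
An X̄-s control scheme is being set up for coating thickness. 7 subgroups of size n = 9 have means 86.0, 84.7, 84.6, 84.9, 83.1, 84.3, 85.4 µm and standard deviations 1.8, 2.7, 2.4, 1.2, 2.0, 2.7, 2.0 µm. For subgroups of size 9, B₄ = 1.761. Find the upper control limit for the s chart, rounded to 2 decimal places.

3.72

s̄ = (1.8 + 2.7 + 2.4 + 1.2 + 2.0 + 2.7 + 2.0) / 7 = 2.1143
UCL_s = B₄·s̄ = 1.761 × 2.1143 = 3.7233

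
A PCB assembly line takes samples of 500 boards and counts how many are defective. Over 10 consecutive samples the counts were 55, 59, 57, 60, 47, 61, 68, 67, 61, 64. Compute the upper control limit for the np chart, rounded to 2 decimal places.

p̄ = Σdᵢ / (k·n) = 599 / (10 × 500) = 0.11980
UCL = np̄ + 3·√(np̄(1−p̄)) = 59.9000 + 3 × √(59.9000×0.88020) = 59.9000 + 3 × 7.2611 = 81.6834

81.68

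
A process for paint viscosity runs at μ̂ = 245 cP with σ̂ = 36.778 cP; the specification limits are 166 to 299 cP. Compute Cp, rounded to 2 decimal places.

Cp = (USL − LSL) / (6σ̂) = (299 − 166) / (6 × 36.778) = 133.0000 / 220.6680 = 0.6027

0.60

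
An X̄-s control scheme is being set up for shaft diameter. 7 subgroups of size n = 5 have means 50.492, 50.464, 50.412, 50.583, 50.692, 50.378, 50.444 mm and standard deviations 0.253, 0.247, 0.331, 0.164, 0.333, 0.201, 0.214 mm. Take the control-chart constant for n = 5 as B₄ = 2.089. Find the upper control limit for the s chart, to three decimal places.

s̄ = (0.253 + 0.247 + 0.331 + 0.164 + 0.333 + 0.201 + 0.214) / 7 = 0.2490
UCL_s = B₄·s̄ = 2.089 × 0.2490 = 0.5202

0.520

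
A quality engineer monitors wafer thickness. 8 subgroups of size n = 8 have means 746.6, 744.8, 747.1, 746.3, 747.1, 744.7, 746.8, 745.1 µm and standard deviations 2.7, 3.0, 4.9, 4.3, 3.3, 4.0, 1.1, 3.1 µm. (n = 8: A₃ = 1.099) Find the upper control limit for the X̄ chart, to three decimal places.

749.689

X̄̄ = (746.6 + 744.8 + 747.1 + 746.3 + 747.1 + 744.7 + 746.8 + 745.1) / 8 = 746.0625
s̄ = (2.7 + 3.0 + 4.9 + 4.3 + 3.3 + 4.0 + 1.1 + 3.1) / 8 = 3.3000
UCL = X̄̄ + A₃·s̄ = 746.0625 + 1.099 × 3.3000 = 749.6892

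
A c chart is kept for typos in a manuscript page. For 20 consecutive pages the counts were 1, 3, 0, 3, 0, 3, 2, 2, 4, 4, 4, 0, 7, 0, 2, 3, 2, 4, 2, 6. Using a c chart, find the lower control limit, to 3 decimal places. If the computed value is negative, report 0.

c̄ = (1 + 3 + 0 + 3 + 0 + 3 + 2 + 2 + 4 + 4 + 4 + 0 + 7 + 0 + 2 + 3 + 2 + 4 + 2 + 6) / 20 = 52 / 20 = 2.6000
LCL = c̄ − 3√c̄ = 2.6000 − 3 × 1.6125 = -2.2374 → 0 (cannot be negative)

0.000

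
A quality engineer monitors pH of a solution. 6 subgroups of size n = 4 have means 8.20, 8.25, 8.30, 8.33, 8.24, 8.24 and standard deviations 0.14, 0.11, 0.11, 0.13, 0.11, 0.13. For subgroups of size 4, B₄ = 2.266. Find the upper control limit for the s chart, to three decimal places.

s̄ = (0.14 + 0.11 + 0.11 + 0.13 + 0.11 + 0.13) / 6 = 0.1217
UCL_s = B₄·s̄ = 2.266 × 0.1217 = 0.2757

0.276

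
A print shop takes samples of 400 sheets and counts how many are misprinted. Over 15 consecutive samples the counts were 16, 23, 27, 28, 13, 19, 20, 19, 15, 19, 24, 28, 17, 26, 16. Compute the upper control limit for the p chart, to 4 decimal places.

p̄ = Σdᵢ / (k·n) = 310 / (15 × 400) = 0.05167
UCL = p̄ + 3·√(p̄(1−p̄)/n) = 0.05167 + 3 × √(0.05167×0.94833/400) = 0.05167 + 3 × 0.01107 = 0.08487

0.0849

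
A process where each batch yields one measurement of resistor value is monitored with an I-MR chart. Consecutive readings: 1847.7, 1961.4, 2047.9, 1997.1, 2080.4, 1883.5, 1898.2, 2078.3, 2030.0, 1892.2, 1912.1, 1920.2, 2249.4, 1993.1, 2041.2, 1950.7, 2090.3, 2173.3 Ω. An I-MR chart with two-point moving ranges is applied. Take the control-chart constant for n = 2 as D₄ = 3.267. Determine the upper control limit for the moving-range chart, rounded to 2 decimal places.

Moving ranges: 113.7, 86.5, 50.8, 83.3, 196.9, 14.7, 180.1, 48.3, 137.8, 19.9, 8.1, 329.2, 256.3, 48.1, 90.5, 139.6, 83.0; M̄R̄ = 1886.8000 / 17 = 110.9882
UCL_MR = D₄·M̄R̄ = 3.267 × 110.9882 = 362.5986

362.60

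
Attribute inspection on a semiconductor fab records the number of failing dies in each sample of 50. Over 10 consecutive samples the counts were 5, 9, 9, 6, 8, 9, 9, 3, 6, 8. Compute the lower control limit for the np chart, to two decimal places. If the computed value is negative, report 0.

p̄ = Σdᵢ / (k·n) = 72 / (10 × 50) = 0.14400
LCL = np̄ − 3·√(np̄(1−p̄)) = 7.2000 − 3 × 2.4826 = -0.2477 → 0 (negative, so LCL = 0)

0.00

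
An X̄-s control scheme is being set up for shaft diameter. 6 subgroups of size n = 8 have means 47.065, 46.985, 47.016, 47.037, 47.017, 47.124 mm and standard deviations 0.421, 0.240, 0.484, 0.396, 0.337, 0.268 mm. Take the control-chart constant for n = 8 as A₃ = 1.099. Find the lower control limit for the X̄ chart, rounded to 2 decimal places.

46.65

X̄̄ = (47.065 + 46.985 + 47.016 + 47.037 + 47.017 + 47.124) / 6 = 47.0407
s̄ = (0.421 + 0.240 + 0.484 + 0.396 + 0.337 + 0.268) / 6 = 0.3577
LCL = X̄̄ − A₃·s̄ = 47.0407 − 1.099 × 0.3577 = 46.6476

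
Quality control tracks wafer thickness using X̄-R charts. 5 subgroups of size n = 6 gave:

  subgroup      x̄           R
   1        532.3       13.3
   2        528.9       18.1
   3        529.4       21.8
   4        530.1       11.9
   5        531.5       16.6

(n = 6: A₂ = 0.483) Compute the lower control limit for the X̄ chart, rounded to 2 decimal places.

X̄̄ = (532.3 + 528.9 + 529.4 + 530.1 + 531.5) / 5 = 2652.2000 / 5 = 530.4400
R̄ = (13.3 + 18.1 + 21.8 + 11.9 + 16.6) / 5 = 81.7000 / 5 = 16.3400
LCL = X̄̄ − A₂·R̄ = 530.4400 − 0.483 × 16.3400 = 522.5478

522.55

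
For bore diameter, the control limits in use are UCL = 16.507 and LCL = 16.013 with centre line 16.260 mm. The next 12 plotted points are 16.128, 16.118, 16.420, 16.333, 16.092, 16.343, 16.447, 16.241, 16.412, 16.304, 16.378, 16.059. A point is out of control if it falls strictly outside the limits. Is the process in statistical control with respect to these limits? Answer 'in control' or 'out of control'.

All 12 points lie within [16.013, 16.507].

in control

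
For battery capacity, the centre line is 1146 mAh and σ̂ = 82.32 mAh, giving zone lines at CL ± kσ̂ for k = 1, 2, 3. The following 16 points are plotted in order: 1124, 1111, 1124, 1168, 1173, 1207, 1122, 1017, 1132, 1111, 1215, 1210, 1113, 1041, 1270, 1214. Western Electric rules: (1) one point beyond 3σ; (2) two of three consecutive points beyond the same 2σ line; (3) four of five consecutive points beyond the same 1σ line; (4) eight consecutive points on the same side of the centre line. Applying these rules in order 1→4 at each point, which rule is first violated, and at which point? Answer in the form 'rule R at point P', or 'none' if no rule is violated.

none

Zone of each point (C = within 1σ̂, B = 1σ̂–2σ̂, A = 2σ̂–3σ̂, * = beyond 3σ̂; sign = side of CL): 1:-C, 2:-C, 3:-C, 4:+C, 5:+C, 6:+C, 7:-C, 8:-B, 9:-C, 10:-C, 11:+C, 12:+C, 13:-C, 14:-B, 15:+B, 16:+C
No rule fires across all 16 points.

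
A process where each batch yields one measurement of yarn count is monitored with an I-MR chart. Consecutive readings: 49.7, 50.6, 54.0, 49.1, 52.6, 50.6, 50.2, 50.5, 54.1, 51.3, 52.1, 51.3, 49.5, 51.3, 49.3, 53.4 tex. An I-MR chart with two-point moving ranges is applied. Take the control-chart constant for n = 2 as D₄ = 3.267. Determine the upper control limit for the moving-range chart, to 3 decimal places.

7.209

Moving ranges: 0.9, 3.4, 4.9, 3.5, 2.0, 0.4, 0.3, 3.6, 2.8, 0.8, 0.8, 1.8, 1.8, 2.0, 4.1; M̄R̄ = 33.1000 / 15 = 2.2067
UCL_MR = D₄·M̄R̄ = 3.267 × 2.2067 = 7.2092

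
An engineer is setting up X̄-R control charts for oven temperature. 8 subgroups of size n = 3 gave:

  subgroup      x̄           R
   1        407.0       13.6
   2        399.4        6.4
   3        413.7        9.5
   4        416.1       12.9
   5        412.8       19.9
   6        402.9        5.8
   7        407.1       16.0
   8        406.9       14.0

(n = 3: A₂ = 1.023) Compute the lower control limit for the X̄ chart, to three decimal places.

395.693

X̄̄ = (407.0 + 399.4 + 413.7 + 416.1 + 412.8 + 402.9 + 407.1 + 406.9) / 8 = 3265.9000 / 8 = 408.2375
R̄ = (13.6 + 6.4 + 9.5 + 12.9 + 19.9 + 5.8 + 16.0 + 14.0) / 8 = 98.1000 / 8 = 12.2625
LCL = X̄̄ − A₂·R̄ = 408.2375 − 1.023 × 12.2625 = 395.6930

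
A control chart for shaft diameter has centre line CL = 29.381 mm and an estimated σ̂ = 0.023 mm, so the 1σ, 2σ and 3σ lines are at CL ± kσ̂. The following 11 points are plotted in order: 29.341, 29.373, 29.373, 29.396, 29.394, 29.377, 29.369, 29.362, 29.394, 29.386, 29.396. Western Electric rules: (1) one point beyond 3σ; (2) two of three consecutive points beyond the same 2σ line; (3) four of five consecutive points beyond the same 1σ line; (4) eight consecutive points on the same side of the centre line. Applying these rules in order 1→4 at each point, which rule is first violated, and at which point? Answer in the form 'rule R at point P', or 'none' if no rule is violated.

Zone of each point (C = within 1σ̂, B = 1σ̂–2σ̂, A = 2σ̂–3σ̂, * = beyond 3σ̂; sign = side of CL): 1:-B, 2:-C, 3:-C, 4:+C, 5:+C, 6:-C, 7:-C, 8:-C, 9:+C, 10:+C, 11:+C
No rule fires across all 11 points.

none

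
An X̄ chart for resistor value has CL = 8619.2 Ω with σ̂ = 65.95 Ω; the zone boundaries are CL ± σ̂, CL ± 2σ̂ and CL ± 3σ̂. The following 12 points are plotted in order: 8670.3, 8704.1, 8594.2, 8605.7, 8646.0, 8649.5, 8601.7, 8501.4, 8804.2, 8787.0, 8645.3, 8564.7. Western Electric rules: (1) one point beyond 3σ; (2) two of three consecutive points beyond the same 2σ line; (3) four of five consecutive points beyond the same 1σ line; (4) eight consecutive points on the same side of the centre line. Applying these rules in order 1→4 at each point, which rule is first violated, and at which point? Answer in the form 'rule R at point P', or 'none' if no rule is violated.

Zone of each point (C = within 1σ̂, B = 1σ̂–2σ̂, A = 2σ̂–3σ̂, * = beyond 3σ̂; sign = side of CL): 1:+C, 2:+B, 3:-C, 4:-C, 5:+C, 6:+C, 7:-C, 8:-B, 9:+A, 10:+A, 11:+C, 12:-C
Rule 2 (two of three consecutive points beyond the same 2σ limit) is satisfied at point 10.

rule 2 at point 10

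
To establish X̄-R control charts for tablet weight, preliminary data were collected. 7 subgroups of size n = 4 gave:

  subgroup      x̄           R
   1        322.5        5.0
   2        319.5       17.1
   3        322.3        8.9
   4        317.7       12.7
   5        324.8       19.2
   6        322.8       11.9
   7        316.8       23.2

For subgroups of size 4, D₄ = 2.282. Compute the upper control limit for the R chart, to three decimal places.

R̄ = (5.0 + 17.1 + 8.9 + 12.7 + 19.2 + 11.9 + 23.2) / 7 = 98.0000 / 7 = 14.0000
UCL_R = D₄·R̄ = 2.282 × 14.0000 = 31.9480

31.948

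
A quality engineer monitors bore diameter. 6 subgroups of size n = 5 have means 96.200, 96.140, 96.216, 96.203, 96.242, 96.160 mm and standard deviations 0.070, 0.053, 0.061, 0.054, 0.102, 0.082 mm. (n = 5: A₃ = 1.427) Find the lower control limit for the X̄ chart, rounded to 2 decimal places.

96.09

X̄̄ = (96.200 + 96.140 + 96.216 + 96.203 + 96.242 + 96.160) / 6 = 96.1935
s̄ = (0.070 + 0.053 + 0.061 + 0.054 + 0.102 + 0.082) / 6 = 0.0703
LCL = X̄̄ − A₃·s̄ = 96.1935 − 1.427 × 0.0703 = 96.0931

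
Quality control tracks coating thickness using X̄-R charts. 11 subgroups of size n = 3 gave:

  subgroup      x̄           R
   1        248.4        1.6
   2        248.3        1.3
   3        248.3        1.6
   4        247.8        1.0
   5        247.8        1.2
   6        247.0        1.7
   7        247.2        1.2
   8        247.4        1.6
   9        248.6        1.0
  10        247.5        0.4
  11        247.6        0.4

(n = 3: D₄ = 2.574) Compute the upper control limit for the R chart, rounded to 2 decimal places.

3.04

R̄ = (1.6 + 1.3 + 1.6 + 1.0 + 1.2 + 1.7 + 1.2 + 1.6 + 1.0 + 0.4 + 0.4) / 11 = 13.0000 / 11 = 1.1818
UCL_R = D₄·R̄ = 2.574 × 1.1818 = 3.0420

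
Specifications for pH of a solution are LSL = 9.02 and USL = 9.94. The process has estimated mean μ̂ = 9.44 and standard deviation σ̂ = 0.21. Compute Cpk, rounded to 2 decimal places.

Cpu = (USL − μ̂) / (3σ̂) = (9.94 − 9.44) / (3 × 0.21) = 0.7937; Cpl = (μ̂ − LSL) / (3σ̂) = (9.44 − 9.02) / (3 × 0.21) = 0.6667; Cpk = min(Cpu, Cpl) = 0.6667

0.67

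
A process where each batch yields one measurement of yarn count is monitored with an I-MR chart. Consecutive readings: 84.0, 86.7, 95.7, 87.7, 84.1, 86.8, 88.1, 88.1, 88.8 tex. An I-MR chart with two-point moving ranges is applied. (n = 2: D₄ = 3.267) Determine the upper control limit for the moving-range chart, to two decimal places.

11.43

Moving ranges: 2.7, 9.0, 8.0, 3.6, 2.7, 1.3, 0.0, 0.7; M̄R̄ = 28.0000 / 8 = 3.5000
UCL_MR = D₄·M̄R̄ = 3.267 × 3.5000 = 11.4345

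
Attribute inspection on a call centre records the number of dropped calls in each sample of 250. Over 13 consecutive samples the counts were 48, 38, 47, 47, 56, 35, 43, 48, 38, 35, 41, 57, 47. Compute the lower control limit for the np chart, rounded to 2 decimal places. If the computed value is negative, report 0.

p̄ = Σdᵢ / (k·n) = 580 / (13 × 250) = 0.17846
LCL = np̄ − 3·√(np̄(1−p̄)) = 44.6154 − 3 × 6.0542 = 26.4528

26.45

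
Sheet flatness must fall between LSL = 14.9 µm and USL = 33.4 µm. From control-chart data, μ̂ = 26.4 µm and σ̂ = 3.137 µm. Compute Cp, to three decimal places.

Cp = (USL − LSL) / (6σ̂) = (33.4 − 14.9) / (6 × 3.137) = 18.5000 / 18.8220 = 0.9829

0.983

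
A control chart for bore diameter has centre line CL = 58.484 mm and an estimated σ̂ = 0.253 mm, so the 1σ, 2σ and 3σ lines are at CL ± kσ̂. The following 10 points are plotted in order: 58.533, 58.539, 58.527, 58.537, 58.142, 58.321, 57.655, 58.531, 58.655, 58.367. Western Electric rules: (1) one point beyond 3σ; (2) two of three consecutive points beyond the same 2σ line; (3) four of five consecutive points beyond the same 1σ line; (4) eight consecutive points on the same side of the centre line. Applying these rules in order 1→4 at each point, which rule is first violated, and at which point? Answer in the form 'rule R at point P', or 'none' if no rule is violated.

rule 1 at point 7

Zone of each point (C = within 1σ̂, B = 1σ̂–2σ̂, A = 2σ̂–3σ̂, * = beyond 3σ̂; sign = side of CL): 1:+C, 2:+C, 3:+C, 4:+C, 5:-B, 6:-C, 7:-*, 8:+C, 9:+C, 10:-C
Rule 1 (one point beyond the 3σ limits) is satisfied at point 7.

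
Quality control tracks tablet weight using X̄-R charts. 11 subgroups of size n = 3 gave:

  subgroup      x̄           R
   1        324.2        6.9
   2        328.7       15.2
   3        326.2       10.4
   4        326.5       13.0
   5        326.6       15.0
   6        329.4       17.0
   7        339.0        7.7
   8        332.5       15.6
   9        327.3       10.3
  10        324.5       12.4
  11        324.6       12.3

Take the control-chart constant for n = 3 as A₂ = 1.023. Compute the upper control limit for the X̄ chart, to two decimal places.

X̄̄ = (324.2 + 328.7 + 326.2 + 326.5 + 326.6 + 329.4 + 339.0 + 332.5 + 327.3 + 324.5 + 324.6) / 11 = 3609.5000 / 11 = 328.1364
R̄ = (6.9 + 15.2 + 10.4 + 13.0 + 15.0 + 17.0 + 7.7 + 15.6 + 10.3 + 12.4 + 12.3) / 11 = 135.8000 / 11 = 12.3455
UCL = X̄̄ + A₂·R̄ = 328.1364 + 1.023 × 12.3455 = 340.7658

340.77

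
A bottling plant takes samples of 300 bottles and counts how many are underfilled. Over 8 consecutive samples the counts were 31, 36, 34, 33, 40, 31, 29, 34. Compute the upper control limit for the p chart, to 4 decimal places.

p̄ = Σdᵢ / (k·n) = 268 / (8 × 300) = 0.11167
UCL = p̄ + 3·√(p̄(1−p̄)/n) = 0.11167 + 3 × √(0.11167×0.88833/300) = 0.11167 + 3 × 0.01818 = 0.16622

0.1662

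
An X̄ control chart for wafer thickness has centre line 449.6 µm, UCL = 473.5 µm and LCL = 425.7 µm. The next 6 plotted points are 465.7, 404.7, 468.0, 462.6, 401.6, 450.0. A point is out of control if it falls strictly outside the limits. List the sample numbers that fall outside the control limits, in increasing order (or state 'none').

Compare each point to [425.7, 473.5]: sample 2 = 404.7 < LCL; sample 5 = 401.6 < LCL.

2, 5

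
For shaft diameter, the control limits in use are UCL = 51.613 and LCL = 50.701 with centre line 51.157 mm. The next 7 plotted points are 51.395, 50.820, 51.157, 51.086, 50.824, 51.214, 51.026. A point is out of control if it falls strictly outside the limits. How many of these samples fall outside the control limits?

All 7 points lie within [50.701, 51.613].

0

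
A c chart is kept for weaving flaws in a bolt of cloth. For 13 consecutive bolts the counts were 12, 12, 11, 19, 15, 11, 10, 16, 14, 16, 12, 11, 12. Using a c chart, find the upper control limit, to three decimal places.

c̄ = (12 + 12 + 11 + 19 + 15 + 11 + 10 + 16 + 14 + 16 + 12 + 11 + 12) / 13 = 171 / 13 = 13.1538
UCL = c̄ + 3√c̄ = 13.1538 + 3 × √13.1538 = 13.1538 + 3 × 3.6268 = 24.0343

24.034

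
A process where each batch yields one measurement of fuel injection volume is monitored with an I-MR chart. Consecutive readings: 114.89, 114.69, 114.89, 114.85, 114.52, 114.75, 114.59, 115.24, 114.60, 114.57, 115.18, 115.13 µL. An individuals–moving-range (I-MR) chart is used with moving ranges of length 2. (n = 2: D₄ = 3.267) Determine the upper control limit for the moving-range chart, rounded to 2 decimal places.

Moving ranges: 0.20, 0.20, 0.04, 0.33, 0.23, 0.16, 0.65, 0.64, 0.03, 0.61, 0.05; M̄R̄ = 3.1400 / 11 = 0.2855
UCL_MR = D₄·M̄R̄ = 3.267 × 0.2855 = 0.9326

0.93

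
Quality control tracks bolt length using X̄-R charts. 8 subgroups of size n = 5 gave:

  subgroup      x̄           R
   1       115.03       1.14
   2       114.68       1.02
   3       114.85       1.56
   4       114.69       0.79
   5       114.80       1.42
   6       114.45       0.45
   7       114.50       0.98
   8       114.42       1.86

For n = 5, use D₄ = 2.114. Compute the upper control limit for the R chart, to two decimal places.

R̄ = (1.14 + 1.02 + 1.56 + 0.79 + 1.42 + 0.45 + 0.98 + 1.86) / 8 = 9.2200 / 8 = 1.1525
UCL_R = D₄·R̄ = 2.114 × 1.1525 = 2.4364

2.44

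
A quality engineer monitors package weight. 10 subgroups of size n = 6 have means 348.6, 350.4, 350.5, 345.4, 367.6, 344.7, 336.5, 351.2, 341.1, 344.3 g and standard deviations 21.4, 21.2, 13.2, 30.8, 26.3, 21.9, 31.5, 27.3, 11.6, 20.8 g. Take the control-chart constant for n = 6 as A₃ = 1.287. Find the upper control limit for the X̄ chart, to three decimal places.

X̄̄ = (348.6 + 350.4 + 350.5 + 345.4 + 367.6 + 344.7 + 336.5 + 351.2 + 341.1 + 344.3) / 10 = 348.0300
s̄ = (21.4 + 21.2 + 13.2 + 30.8 + 26.3 + 21.9 + 31.5 + 27.3 + 11.6 + 20.8) / 10 = 22.6000
UCL = X̄̄ + A₃·s̄ = 348.0300 + 1.287 × 22.6000 = 377.1162

377.116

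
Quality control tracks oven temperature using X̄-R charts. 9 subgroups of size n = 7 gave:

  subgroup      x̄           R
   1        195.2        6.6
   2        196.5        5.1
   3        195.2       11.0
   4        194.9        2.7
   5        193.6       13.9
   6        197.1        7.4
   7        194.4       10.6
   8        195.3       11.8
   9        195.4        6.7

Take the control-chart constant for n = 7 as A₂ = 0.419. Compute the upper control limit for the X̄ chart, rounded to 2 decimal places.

X̄̄ = (195.2 + 196.5 + 195.2 + 194.9 + 193.6 + 197.1 + 194.4 + 195.3 + 195.4) / 9 = 1757.6000 / 9 = 195.2889
R̄ = (6.6 + 5.1 + 11.0 + 2.7 + 13.9 + 7.4 + 10.6 + 11.8 + 6.7) / 9 = 75.8000 / 9 = 8.4222
UCL = X̄̄ + A₂·R̄ = 195.2889 + 0.419 × 8.4222 = 198.8178

198.82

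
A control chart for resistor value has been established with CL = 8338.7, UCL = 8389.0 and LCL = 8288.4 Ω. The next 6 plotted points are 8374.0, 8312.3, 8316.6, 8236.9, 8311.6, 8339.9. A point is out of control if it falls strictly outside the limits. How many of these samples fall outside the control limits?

Compare each point to [8288.4, 8389.0]: sample 4 = 8236.9 < LCL.

1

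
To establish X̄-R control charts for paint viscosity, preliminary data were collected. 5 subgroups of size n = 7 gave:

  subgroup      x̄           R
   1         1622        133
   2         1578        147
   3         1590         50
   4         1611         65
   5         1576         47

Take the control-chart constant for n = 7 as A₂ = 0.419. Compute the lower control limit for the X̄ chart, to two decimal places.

1558.36

X̄̄ = (1622 + 1578 + 1590 + 1611 + 1576) / 5 = 7977.0000 / 5 = 1595.4000
R̄ = (133 + 147 + 50 + 65 + 47) / 5 = 442.0000 / 5 = 88.4000
LCL = X̄̄ − A₂·R̄ = 1595.4000 − 0.419 × 88.4000 = 1558.3604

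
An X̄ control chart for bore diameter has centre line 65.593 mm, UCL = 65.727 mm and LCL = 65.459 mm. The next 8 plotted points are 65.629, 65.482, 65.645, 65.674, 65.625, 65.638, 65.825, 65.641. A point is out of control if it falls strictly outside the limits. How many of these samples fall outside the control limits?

1

Compare each point to [65.459, 65.727]: sample 7 = 65.825 > UCL.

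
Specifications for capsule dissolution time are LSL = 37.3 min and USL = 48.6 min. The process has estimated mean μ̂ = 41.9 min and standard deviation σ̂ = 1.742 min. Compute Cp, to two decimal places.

1.08

Cp = (USL − LSL) / (6σ̂) = (48.6 − 37.3) / (6 × 1.742) = 11.3000 / 10.4520 = 1.0811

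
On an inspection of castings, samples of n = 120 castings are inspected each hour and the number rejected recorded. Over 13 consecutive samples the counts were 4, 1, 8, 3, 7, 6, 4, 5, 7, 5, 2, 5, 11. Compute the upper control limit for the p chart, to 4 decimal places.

p̄ = Σdᵢ / (k·n) = 68 / (13 × 120) = 0.04359
UCL = p̄ + 3·√(p̄(1−p̄)/n) = 0.04359 + 3 × √(0.04359×0.95641/120) = 0.04359 + 3 × 0.01864 = 0.09951

0.0995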